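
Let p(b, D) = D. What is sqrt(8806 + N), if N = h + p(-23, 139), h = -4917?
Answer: 2*sqrt(1007) ≈ 63.467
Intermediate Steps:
N = -4778 (N = -4917 + 139 = -4778)
sqrt(8806 + N) = sqrt(8806 - 4778) = sqrt(4028) = 2*sqrt(1007)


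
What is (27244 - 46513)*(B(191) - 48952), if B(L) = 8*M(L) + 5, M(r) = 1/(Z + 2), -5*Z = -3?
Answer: 12260305899/13 ≈ 9.4310e+8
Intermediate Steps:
Z = ⅗ (Z = -⅕*(-3) = ⅗ ≈ 0.60000)
M(r) = 5/13 (M(r) = 1/(⅗ + 2) = 1/(13/5) = 5/13)
B(L) = 105/13 (B(L) = 8*(5/13) + 5 = 40/13 + 5 = 105/13)
(27244 - 46513)*(B(191) - 48952) = (27244 - 46513)*(105/13 - 48952) = -19269*(-636271/13) = 12260305899/13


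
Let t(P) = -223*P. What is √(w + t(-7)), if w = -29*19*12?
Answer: I*√5051 ≈ 71.07*I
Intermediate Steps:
w = -6612 (w = -551*12 = -6612)
√(w + t(-7)) = √(-6612 - 223*(-7)) = √(-6612 + 1561) = √(-5051) = I*√5051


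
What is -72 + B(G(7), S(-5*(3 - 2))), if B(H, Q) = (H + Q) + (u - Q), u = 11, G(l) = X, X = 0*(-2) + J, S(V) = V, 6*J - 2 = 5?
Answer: -359/6 ≈ -59.833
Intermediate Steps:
J = 7/6 (J = ⅓ + (⅙)*5 = ⅓ + ⅚ = 7/6 ≈ 1.1667)
X = 7/6 (X = 0*(-2) + 7/6 = 0 + 7/6 = 7/6 ≈ 1.1667)
G(l) = 7/6
B(H, Q) = 11 + H (B(H, Q) = (H + Q) + (11 - Q) = 11 + H)
-72 + B(G(7), S(-5*(3 - 2))) = -72 + (11 + 7/6) = -72 + 73/6 = -359/6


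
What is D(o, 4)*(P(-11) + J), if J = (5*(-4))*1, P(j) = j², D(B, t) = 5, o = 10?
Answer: 505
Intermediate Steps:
J = -20 (J = -20*1 = -20)
D(o, 4)*(P(-11) + J) = 5*((-11)² - 20) = 5*(121 - 20) = 5*101 = 505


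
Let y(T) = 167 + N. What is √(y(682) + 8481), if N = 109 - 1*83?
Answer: √8674 ≈ 93.134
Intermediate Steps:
N = 26 (N = 109 - 83 = 26)
y(T) = 193 (y(T) = 167 + 26 = 193)
√(y(682) + 8481) = √(193 + 8481) = √8674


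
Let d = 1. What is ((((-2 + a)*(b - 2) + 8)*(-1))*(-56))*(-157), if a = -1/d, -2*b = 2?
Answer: -149464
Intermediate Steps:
b = -1 (b = -½*2 = -1)
a = -1 (a = -1/1 = -1*1 = -1)
((((-2 + a)*(b - 2) + 8)*(-1))*(-56))*(-157) = ((((-2 - 1)*(-1 - 2) + 8)*(-1))*(-56))*(-157) = (((-3*(-3) + 8)*(-1))*(-56))*(-157) = (((9 + 8)*(-1))*(-56))*(-157) = ((17*(-1))*(-56))*(-157) = -17*(-56)*(-157) = 952*(-157) = -149464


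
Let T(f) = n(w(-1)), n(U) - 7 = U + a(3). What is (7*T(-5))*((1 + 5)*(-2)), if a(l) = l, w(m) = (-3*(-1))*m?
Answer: -588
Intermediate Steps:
w(m) = 3*m
n(U) = 10 + U (n(U) = 7 + (U + 3) = 7 + (3 + U) = 10 + U)
T(f) = 7 (T(f) = 10 + 3*(-1) = 10 - 3 = 7)
(7*T(-5))*((1 + 5)*(-2)) = (7*7)*((1 + 5)*(-2)) = 49*(6*(-2)) = 49*(-12) = -588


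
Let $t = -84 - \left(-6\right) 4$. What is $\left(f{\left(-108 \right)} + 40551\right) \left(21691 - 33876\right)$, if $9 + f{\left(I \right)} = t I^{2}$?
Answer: $8033546130$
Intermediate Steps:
$t = -60$ ($t = -84 - -24 = -84 + 24 = -60$)
$f{\left(I \right)} = -9 - 60 I^{2}$
$\left(f{\left(-108 \right)} + 40551\right) \left(21691 - 33876\right) = \left(\left(-9 - 60 \left(-108\right)^{2}\right) + 40551\right) \left(21691 - 33876\right) = \left(\left(-9 - 699840\right) + 40551\right) \left(-12185\right) = \left(-699849 + 40551\right) \left(-12185\right) = \left(-659298\right) \left(-12185\right) = 8033546130$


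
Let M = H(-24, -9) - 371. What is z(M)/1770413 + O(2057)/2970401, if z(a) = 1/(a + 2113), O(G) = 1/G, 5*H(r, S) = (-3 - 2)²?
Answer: 9203026368/18898044574747418927 ≈ 4.8698e-10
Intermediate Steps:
H(r, S) = 5 (H(r, S) = (-3 - 2)²/5 = (⅕)*(-5)² = (⅕)*25 = 5)
M = -366 (M = 5 - 371 = -366)
z(a) = 1/(2113 + a)
z(M)/1770413 + O(2057)/2970401 = 1/((2113 - 366)*1770413) + 1/(2057*2970401) = (1/1770413)/1747 + (1/2057)*(1/2970401) = (1/1747)*(1/1770413) + 1/6110114857 = 1/3092911511 + 1/6110114857 = 9203026368/18898044574747418927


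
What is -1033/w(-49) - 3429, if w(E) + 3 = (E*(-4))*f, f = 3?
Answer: -2006998/585 ≈ -3430.8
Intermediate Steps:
w(E) = -3 - 12*E (w(E) = -3 + (E*(-4))*3 = -3 - 4*E*3 = -3 - 12*E)
-1033/w(-49) - 3429 = -1033/(-3 - 12*(-49)) - 3429 = -1033/(-3 + 588) - 3429 = -1033/585 - 3429 = -2006998/585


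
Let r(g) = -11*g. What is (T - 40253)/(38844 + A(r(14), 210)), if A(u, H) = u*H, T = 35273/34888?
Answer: -66871971/10805312 ≈ -6.1888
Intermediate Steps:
T = 5039/4984 (T = 35273*(1/34888) = 5039/4984 ≈ 1.0110)
A(u, H) = H*u
(T - 40253)/(38844 + A(r(14), 210)) = (5039/4984 - 40253)/(38844 + 210*(-11*14)) = -200615913/(4984*(38844 + 210*(-154))) = -200615913/(4984*(38844 - 32340)) = -200615913/4984/6504 = -200615913/4984*1/6504 = -66871971/10805312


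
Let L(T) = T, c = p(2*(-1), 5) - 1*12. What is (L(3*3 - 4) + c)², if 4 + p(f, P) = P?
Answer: 36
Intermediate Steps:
p(f, P) = -4 + P
c = -11 (c = (-4 + 5) - 1*12 = 1 - 12 = -11)
(L(3*3 - 4) + c)² = ((3*3 - 4) - 11)² = ((9 - 4) - 11)² = (5 - 11)² = (-6)² = 36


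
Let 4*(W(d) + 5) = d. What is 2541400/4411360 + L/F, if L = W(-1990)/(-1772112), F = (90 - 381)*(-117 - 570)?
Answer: 3751480362522725/6511816467802656 ≈ 0.57610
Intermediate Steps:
W(d) = -5 + d/4
F = 199917 (F = -291*(-687) = 199917)
L = 335/1181408 (L = (-5 + (¼)*(-1990))/(-1772112) = (-5 - 995/2)*(-1/1772112) = -1005/2*(-1/1772112) = 335/1181408 ≈ 0.00028356)
2541400/4411360 + L/F = 2541400/4411360 + (335/1181408)/199917 = 2541400*(1/4411360) + (335/1181408)*(1/199917) = 63535/110284 + 335/236183543136 = 3751480362522725/6511816467802656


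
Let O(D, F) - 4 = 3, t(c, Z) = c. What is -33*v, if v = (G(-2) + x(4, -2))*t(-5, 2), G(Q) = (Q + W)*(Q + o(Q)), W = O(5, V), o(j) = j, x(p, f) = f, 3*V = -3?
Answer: -3630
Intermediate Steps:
V = -1 (V = (⅓)*(-3) = -1)
O(D, F) = 7 (O(D, F) = 4 + 3 = 7)
W = 7
G(Q) = 2*Q*(7 + Q) (G(Q) = (Q + 7)*(Q + Q) = (7 + Q)*(2*Q) = 2*Q*(7 + Q))
v = 110 (v = (2*(-2)*(7 - 2) - 2)*(-5) = (2*(-2)*5 - 2)*(-5) = (-20 - 2)*(-5) = -22*(-5) = 110)
-33*v = -33*110 = -3630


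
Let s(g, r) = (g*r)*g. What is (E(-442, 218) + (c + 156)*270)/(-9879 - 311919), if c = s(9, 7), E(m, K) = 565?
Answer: -195775/321798 ≈ -0.60838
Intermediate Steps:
s(g, r) = r*g²
c = 567 (c = 7*9² = 7*81 = 567)
(E(-442, 218) + (c + 156)*270)/(-9879 - 311919) = (565 + (567 + 156)*270)/(-9879 - 311919) = (565 + 723*270)/(-321798) = (565 + 195210)*(-1/321798) = 195775*(-1/321798) = -195775/321798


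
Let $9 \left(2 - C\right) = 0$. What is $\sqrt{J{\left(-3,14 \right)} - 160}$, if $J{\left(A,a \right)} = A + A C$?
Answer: $13 i \approx 13.0 i$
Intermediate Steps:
$C = 2$ ($C = 2 - 0 = 2 + 0 = 2$)
$J{\left(A,a \right)} = 3 A$ ($J{\left(A,a \right)} = A + A 2 = A + 2 A = 3 A$)
$\sqrt{J{\left(-3,14 \right)} - 160} = \sqrt{3 \left(-3\right) - 160} = \sqrt{-9 - 160} = \sqrt{-169} = 13 i$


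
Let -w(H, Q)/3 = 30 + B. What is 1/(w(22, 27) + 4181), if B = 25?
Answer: 1/4016 ≈ 0.00024900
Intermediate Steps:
w(H, Q) = -165 (w(H, Q) = -3*(30 + 25) = -3*55 = -165)
1/(w(22, 27) + 4181) = 1/(-165 + 4181) = 1/4016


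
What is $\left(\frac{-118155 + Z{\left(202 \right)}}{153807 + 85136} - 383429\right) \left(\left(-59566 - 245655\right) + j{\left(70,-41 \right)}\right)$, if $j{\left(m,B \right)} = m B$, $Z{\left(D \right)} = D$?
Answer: $\frac{28226617617208500}{238943} \approx 1.1813 \cdot 10^{11}$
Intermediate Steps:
$j{\left(m,B \right)} = B m$
$\left(\frac{-118155 + Z{\left(202 \right)}}{153807 + 85136} - 383429\right) \left(\left(-59566 - 245655\right) + j{\left(70,-41 \right)}\right) = \left(\frac{-118155 + 202}{153807 + 85136} - 383429\right) \left(\left(-59566 - 245655\right) - 2870\right) = \left(- \frac{117953}{238943} - 383429\right) \left(\left(-59566 - 245655\right) - 2870\right) = \left(\left(-117953\right) \frac{1}{238943} - 383429\right) \left(-305221 - 2870\right) = \left(- \frac{117953}{238943} - 383429\right) \left(-308091\right) = \left(- \frac{91617793500}{238943}\right) \left(-308091\right) = \frac{28226617617208500}{238943}$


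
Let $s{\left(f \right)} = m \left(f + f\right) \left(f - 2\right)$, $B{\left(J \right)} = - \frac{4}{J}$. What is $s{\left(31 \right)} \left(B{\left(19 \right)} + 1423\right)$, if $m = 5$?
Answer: $\frac{243026670}{19} \approx 1.2791 \cdot 10^{7}$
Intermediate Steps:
$s{\left(f \right)} = 10 f \left(-2 + f\right)$ ($s{\left(f \right)} = 5 \left(f + f\right) \left(f - 2\right) = 5 \cdot 2 f \left(-2 + f\right) = 10 f \left(-2 + f\right)$)
$s{\left(31 \right)} \left(B{\left(19 \right)} + 1423\right) = 10 \cdot 31 \left(-2 + 31\right) \left(- \frac{4}{19} + 1423\right) = 10 \cdot 31 \cdot 29 \left(\left(-4\right) \frac{1}{19} + 1423\right) = 8990 \left(- \frac{4}{19} + 1423\right) = 8990 \cdot \frac{27033}{19} = \frac{243026670}{19}$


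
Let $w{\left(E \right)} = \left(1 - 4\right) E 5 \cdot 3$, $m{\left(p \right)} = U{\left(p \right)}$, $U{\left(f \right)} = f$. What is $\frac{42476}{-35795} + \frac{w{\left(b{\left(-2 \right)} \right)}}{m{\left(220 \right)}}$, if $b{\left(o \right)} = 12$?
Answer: $- \frac{1433701}{393745} \approx -3.6412$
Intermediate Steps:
$m{\left(p \right)} = p$
$w{\left(E \right)} = - 45 E$ ($w{\left(E \right)} = - 3 \cdot 5 E 3 = - 3 \cdot 15 E = - 45 E$)
$\frac{42476}{-35795} + \frac{w{\left(b{\left(-2 \right)} \right)}}{m{\left(220 \right)}} = \frac{42476}{-35795} + \frac{\left(-45\right) 12}{220} = 42476 \left(- \frac{1}{35795}\right) - \frac{27}{11} = - \frac{42476}{35795} - \frac{27}{11} = - \frac{1433701}{393745}$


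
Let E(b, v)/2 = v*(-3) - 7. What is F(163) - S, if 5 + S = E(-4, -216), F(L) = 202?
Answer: -1075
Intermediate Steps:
E(b, v) = -14 - 6*v (E(b, v) = 2*(v*(-3) - 7) = 2*(-3*v - 7) = 2*(-7 - 3*v) = -14 - 6*v)
S = 1277 (S = -5 + (-14 - 6*(-216)) = -5 + (-14 + 1296) = -5 + 1282 = 1277)
F(163) - S = 202 - 1*1277 = 202 - 1277 = -1075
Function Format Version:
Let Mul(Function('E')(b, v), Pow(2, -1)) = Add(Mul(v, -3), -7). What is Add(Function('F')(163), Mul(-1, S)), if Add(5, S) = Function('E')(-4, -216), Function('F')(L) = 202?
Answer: -1075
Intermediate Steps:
Function('E')(b, v) = Add(-14, Mul(-6, v)) (Function('E')(b, v) = Mul(2, Add(Mul(v, -3), -7)) = Mul(2, Add(Mul(-3, v), -7)) = Mul(2, Add(-7, Mul(-3, v))) = Add(-14, Mul(-6, v)))
S = 1277 (S = Add(-5, Add(-14, Mul(-6, -216))) = Add(-5, Add(-14, 1296)) = Add(-5, 1282) = 1277)
Add(Function('F')(163), Mul(-1, S)) = Add(202, Mul(-1, 1277)) = Add(202, -1277) = -1075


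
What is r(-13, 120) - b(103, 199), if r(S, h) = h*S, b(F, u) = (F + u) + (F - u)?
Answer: -1766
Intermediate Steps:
b(F, u) = 2*F
r(S, h) = S*h
r(-13, 120) - b(103, 199) = -13*120 - 2*103 = -1560 - 1*206 = -1560 - 206 = -1766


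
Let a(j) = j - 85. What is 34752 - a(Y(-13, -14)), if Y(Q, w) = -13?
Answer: 34850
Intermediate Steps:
a(j) = -85 + j
34752 - a(Y(-13, -14)) = 34752 - (-85 - 13) = 34752 - 1*(-98) = 34752 + 98 = 34850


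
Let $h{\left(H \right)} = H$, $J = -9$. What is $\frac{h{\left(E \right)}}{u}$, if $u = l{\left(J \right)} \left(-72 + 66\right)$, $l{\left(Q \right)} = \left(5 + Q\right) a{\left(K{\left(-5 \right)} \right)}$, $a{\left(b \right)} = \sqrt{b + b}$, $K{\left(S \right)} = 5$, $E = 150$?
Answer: $\frac{5 \sqrt{10}}{8} \approx 1.9764$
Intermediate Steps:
$a{\left(b \right)} = \sqrt{2} \sqrt{b}$ ($a{\left(b \right)} = \sqrt{2 b} = \sqrt{2} \sqrt{b}$)
$l{\left(Q \right)} = \sqrt{10} \left(5 + Q\right)$ ($l{\left(Q \right)} = \left(5 + Q\right) \sqrt{2} \sqrt{5} = \left(5 + Q\right) \sqrt{10} = \sqrt{10} \left(5 + Q\right)$)
$u = 24 \sqrt{10}$ ($u = \sqrt{10} \left(5 - 9\right) \left(-72 + 66\right) = \sqrt{10} \left(-4\right) \left(-6\right) = - 4 \sqrt{10} \left(-6\right) = 24 \sqrt{10} \approx 75.895$)
$\frac{h{\left(E \right)}}{u} = \frac{150}{24 \sqrt{10}} = 150 \frac{\sqrt{10}}{240} = \frac{5 \sqrt{10}}{8}$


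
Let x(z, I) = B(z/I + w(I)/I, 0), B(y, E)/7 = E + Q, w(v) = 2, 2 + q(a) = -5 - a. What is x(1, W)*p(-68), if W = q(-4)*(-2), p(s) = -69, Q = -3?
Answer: 1449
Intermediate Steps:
q(a) = -7 - a (q(a) = -2 + (-5 - a) = -7 - a)
W = 6 (W = (-7 - 1*(-4))*(-2) = (-7 + 4)*(-2) = -3*(-2) = 6)
B(y, E) = -21 + 7*E (B(y, E) = 7*(E - 3) = 7*(-3 + E) = -21 + 7*E)
x(z, I) = -21 (x(z, I) = -21 + 7*0 = -21 + 0 = -21)
x(1, W)*p(-68) = -21*(-69) = 1449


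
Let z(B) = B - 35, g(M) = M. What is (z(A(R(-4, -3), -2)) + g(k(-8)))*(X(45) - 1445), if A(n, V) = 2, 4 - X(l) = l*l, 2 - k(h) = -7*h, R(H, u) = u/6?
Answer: 301542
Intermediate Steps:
R(H, u) = u/6 (R(H, u) = u*(⅙) = u/6)
k(h) = 2 + 7*h (k(h) = 2 - (-7)*h = 2 + 7*h)
X(l) = 4 - l² (X(l) = 4 - l*l = 4 - l²)
z(B) = -35 + B
(z(A(R(-4, -3), -2)) + g(k(-8)))*(X(45) - 1445) = ((-35 + 2) + (2 + 7*(-8)))*((4 - 1*45²) - 1445) = (-33 + (2 - 56))*((4 - 1*2025) - 1445) = (-33 - 54)*((4 - 2025) - 1445) = -87*(-2021 - 1445) = -87*(-3466) = 301542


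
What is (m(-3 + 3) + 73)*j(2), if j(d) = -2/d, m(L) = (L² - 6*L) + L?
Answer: -73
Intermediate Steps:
m(L) = L² - 5*L
(m(-3 + 3) + 73)*j(2) = ((-3 + 3)*(-5 + (-3 + 3)) + 73)*(-2/2) = (0*(-5 + 0) + 73)*(-2*½) = (0*(-5) + 73)*(-1) = (0 + 73)*(-1) = 73*(-1) = -73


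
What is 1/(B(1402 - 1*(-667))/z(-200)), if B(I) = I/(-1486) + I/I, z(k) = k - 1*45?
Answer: 364070/583 ≈ 624.48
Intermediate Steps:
z(k) = -45 + k (z(k) = k - 45 = -45 + k)
B(I) = 1 - I/1486 (B(I) = I*(-1/1486) + 1 = -I/1486 + 1 = 1 - I/1486)
1/(B(1402 - 1*(-667))/z(-200)) = 1/((1 - (1402 - 1*(-667))/1486)/(-45 - 200)) = 1/((1 - (1402 + 667)/1486)/(-245)) = 1/((1 - 1/1486*2069)*(-1/245)) = 1/((1 - 2069/1486)*(-1/245)) = 1/(-583/1486*(-1/245)) = 1/(583/364070) = 364070/583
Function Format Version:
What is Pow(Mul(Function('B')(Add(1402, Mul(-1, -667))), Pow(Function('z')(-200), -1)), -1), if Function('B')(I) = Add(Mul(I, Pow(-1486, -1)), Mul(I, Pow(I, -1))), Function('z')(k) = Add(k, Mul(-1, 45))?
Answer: Rational(364070, 583) ≈ 624.48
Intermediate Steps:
Function('z')(k) = Add(-45, k) (Function('z')(k) = Add(k, -45) = Add(-45, k))
Function('B')(I) = Add(1, Mul(Rational(-1, 1486), I)) (Function('B')(I) = Add(Mul(I, Rational(-1, 1486)), 1) = Add(Mul(Rational(-1, 1486), I), 1) = Add(1, Mul(Rational(-1, 1486), I)))
Pow(Mul(Function('B')(Add(1402, Mul(-1, -667))), Pow(Function('z')(-200), -1)), -1) = Pow(Mul(Add(1, Mul(Rational(-1, 1486), Add(1402, Mul(-1, -667)))), Pow(Add(-45, -200), -1)), -1) = Pow(Mul(Add(1, Mul(Rational(-1, 1486), Add(1402, 667))), Pow(-245, -1)), -1) = Pow(Mul(Add(1, Mul(Rational(-1, 1486), 2069)), Rational(-1, 245)), -1) = Pow(Mul(Add(1, Rational(-2069, 1486)), Rational(-1, 245)), -1) = Pow(Mul(Rational(-583, 1486), Rational(-1, 245)), -1) = Pow(Rational(583, 364070), -1) = Rational(364070, 583)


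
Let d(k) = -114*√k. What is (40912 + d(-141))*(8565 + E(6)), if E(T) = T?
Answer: 350656752 - 977094*I*√141 ≈ 3.5066e+8 - 1.1602e+7*I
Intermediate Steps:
(40912 + d(-141))*(8565 + E(6)) = (40912 - 114*I*√141)*(8565 + 6) = (40912 - 114*I*√141)*8571 = 350656752 - 977094*I*√141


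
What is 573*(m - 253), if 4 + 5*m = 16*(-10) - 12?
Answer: -825693/5 ≈ -1.6514e+5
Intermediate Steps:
m = -176/5 (m = -⅘ + (16*(-10) - 12)/5 = -⅘ + (-160 - 12)/5 = -⅘ + (⅕)*(-172) = -⅘ - 172/5 = -176/5 ≈ -35.200)
573*(m - 253) = 573*(-176/5 - 253) = 573*(-1441/5) = -825693/5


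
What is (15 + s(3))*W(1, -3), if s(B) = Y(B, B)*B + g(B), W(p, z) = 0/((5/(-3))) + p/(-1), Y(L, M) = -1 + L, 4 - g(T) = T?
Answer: -22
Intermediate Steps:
g(T) = 4 - T
W(p, z) = -p (W(p, z) = 0/((5*(-⅓))) + p*(-1) = 0/(-5/3) - p = 0*(-⅗) - p = 0 - p = -p)
s(B) = 4 - B + B*(-1 + B) (s(B) = (-1 + B)*B + (4 - B) = B*(-1 + B) + (4 - B) = 4 - B + B*(-1 + B))
(15 + s(3))*W(1, -3) = (15 + (4 - 1*3 + 3*(-1 + 3)))*(-1*1) = (15 + (4 - 3 + 3*2))*(-1) = (15 + (4 - 3 + 6))*(-1) = (15 + 7)*(-1) = 22*(-1) = -22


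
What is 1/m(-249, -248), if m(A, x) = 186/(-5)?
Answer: -5/186 ≈ -0.026882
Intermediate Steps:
m(A, x) = -186/5 (m(A, x) = 186*(-⅕) = -186/5)
1/m(-249, -248) = 1/(-186/5) = -5/186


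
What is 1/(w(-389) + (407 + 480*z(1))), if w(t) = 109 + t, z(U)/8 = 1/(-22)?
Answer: -11/523 ≈ -0.021033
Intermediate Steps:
z(U) = -4/11 (z(U) = 8/(-22) = 8*(-1/22) = -4/11)
1/(w(-389) + (407 + 480*z(1))) = 1/((109 - 389) + (407 + 480*(-4/11))) = 1/(-280 + (407 - 1920/11)) = 1/(-280 + 2557/11) = 1/(-523/11) = -11/523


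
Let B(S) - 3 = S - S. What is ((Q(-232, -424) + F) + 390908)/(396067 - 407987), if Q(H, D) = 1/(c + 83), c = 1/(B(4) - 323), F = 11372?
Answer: -267103871/7914582 ≈ -33.748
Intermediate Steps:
B(S) = 3 (B(S) = 3 + (S - S) = 3 + 0 = 3)
c = -1/320 (c = 1/(3 - 323) = 1/(-320) = -1/320 ≈ -0.0031250)
Q(H, D) = 320/26559 (Q(H, D) = 1/(-1/320 + 83) = 1/(26559/320) = 320/26559)
((Q(-232, -424) + F) + 390908)/(396067 - 407987) = ((320/26559 + 11372) + 390908)/(396067 - 407987) = (302029268/26559 + 390908)/(-11920) = (10684154840/26559)*(-1/11920) = -267103871/7914582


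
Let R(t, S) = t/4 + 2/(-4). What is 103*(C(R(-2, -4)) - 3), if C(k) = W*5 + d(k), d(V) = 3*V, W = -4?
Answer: -2678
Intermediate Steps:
R(t, S) = -½ + t/4 (R(t, S) = t*(¼) + 2*(-¼) = t/4 - ½ = -½ + t/4)
C(k) = -20 + 3*k (C(k) = -4*5 + 3*k = -20 + 3*k)
103*(C(R(-2, -4)) - 3) = 103*((-20 + 3*(-½ + (¼)*(-2))) - 3) = 103*((-20 + 3*(-½ - ½)) - 3) = 103*((-20 + 3*(-1)) - 3) = 103*((-20 - 3) - 3) = 103*(-23 - 3) = 103*(-26) = -2678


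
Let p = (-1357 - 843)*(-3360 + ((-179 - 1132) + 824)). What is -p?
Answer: -8463400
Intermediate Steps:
p = 8463400 (p = -2200*(-3360 + (-1311 + 824)) = -2200*(-3360 - 487) = -2200*(-3847) = 8463400)
-p = -1*8463400 = -8463400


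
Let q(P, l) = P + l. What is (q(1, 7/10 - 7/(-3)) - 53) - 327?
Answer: -11279/30 ≈ -375.97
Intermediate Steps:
(q(1, 7/10 - 7/(-3)) - 53) - 327 = ((1 + (7/10 - 7/(-3))) - 53) - 327 = ((1 + (7*(1/10) - 7*(-1/3))) - 53) - 327 = ((1 + (7/10 + 7/3)) - 53) - 327 = ((1 + 91/30) - 53) - 327 = (121/30 - 53) - 327 = -1469/30 - 327 = -11279/30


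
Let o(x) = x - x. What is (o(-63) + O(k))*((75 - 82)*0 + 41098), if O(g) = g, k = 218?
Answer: 8959364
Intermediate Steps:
o(x) = 0
(o(-63) + O(k))*((75 - 82)*0 + 41098) = (0 + 218)*((75 - 82)*0 + 41098) = 218*(-7*0 + 41098) = 218*(0 + 41098) = 218*41098 = 8959364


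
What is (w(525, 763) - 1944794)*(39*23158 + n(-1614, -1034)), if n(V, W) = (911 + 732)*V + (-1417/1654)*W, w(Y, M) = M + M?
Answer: 2808785363854188/827 ≈ 3.3964e+12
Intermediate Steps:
w(Y, M) = 2*M
n(V, W) = 1643*V - 1417*W/1654 (n(V, W) = 1643*V + (-1417*1/1654)*W = 1643*V - 1417*W/1654)
(w(525, 763) - 1944794)*(39*23158 + n(-1614, -1034)) = (2*763 - 1944794)*(39*23158 + (1643*(-1614) - 1417/1654*(-1034))) = (1526 - 1944794)*(903162 + (-2651802 + 732589/827)) = -1943268*(903162 - 2192307665/827) = -1943268*(-1445392691/827) = 2808785363854188/827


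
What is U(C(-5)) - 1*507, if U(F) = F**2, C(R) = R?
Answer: -482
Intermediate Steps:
U(C(-5)) - 1*507 = (-5)**2 - 1*507 = 25 - 507 = -482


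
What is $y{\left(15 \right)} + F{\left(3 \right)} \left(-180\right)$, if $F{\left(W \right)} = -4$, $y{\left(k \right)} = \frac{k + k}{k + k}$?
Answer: $721$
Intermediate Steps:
$y{\left(k \right)} = 1$ ($y{\left(k \right)} = \frac{2 k}{2 k} = 2 k \frac{1}{2 k} = 1$)
$y{\left(15 \right)} + F{\left(3 \right)} \left(-180\right) = 1 - -720 = 1 + 720 = 721$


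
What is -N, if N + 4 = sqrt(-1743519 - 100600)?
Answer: 4 - I*sqrt(1844119) ≈ 4.0 - 1358.0*I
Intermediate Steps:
N = -4 + I*sqrt(1844119) (N = -4 + sqrt(-1743519 - 100600) = -4 + sqrt(-1844119) = -4 + I*sqrt(1844119) ≈ -4.0 + 1358.0*I)
-N = -(-4 + I*sqrt(1844119)) = 4 - I*sqrt(1844119)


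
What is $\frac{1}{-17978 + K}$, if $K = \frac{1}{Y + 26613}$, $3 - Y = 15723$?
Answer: $- \frac{10893}{195834353} \approx -5.5624 \cdot 10^{-5}$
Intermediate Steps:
$Y = -15720$ ($Y = 3 - 15723 = -15720$)
$K = \frac{1}{10893}$ ($K = \frac{1}{-15720 + 26613} = \frac{1}{10893} \approx 9.1802 \cdot 10^{-5}$)
$\frac{1}{-17978 + K} = \frac{1}{-17978 + \frac{1}{10893}} = \frac{1}{- \frac{195834353}{10893}} = - \frac{10893}{195834353}$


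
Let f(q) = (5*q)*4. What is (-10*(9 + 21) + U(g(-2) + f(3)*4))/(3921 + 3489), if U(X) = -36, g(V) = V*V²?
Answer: -56/1235 ≈ -0.045344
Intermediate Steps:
g(V) = V³
f(q) = 20*q
(-10*(9 + 21) + U(g(-2) + f(3)*4))/(3921 + 3489) = (-10*(9 + 21) - 36)/(3921 + 3489) = (-10*30 - 36)/7410 = (-300 - 36)*(1/7410) = -336*1/7410 = -56/1235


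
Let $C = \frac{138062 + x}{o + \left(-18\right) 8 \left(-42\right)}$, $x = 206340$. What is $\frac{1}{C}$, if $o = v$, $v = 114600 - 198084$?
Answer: $- \frac{38718}{172201} \approx -0.22484$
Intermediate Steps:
$v = -83484$
$o = -83484$
$C = - \frac{172201}{38718}$ ($C = \frac{138062 + 206340}{-83484 + \left(-18\right) 8 \left(-42\right)} = \frac{344402}{-83484 - -6048} = \frac{344402}{-83484 + 6048} = \frac{344402}{-77436} = 344402 \left(- \frac{1}{77436}\right) = - \frac{172201}{38718} \approx -4.4476$)
$\frac{1}{C} = \frac{1}{- \frac{172201}{38718}} = - \frac{38718}{172201}$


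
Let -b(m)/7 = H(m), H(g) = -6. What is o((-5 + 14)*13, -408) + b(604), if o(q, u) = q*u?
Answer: -47694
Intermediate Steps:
b(m) = 42 (b(m) = -7*(-6) = 42)
o((-5 + 14)*13, -408) + b(604) = ((-5 + 14)*13)*(-408) + 42 = (9*13)*(-408) + 42 = 117*(-408) + 42 = -47736 + 42 = -47694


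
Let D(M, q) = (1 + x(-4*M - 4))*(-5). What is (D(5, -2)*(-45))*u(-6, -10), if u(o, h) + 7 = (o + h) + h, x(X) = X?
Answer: 170775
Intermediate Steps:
D(M, q) = 15 + 20*M (D(M, q) = (1 + (-4*M - 4))*(-5) = (1 + (-4 - 4*M))*(-5) = (-3 - 4*M)*(-5) = 15 + 20*M)
u(o, h) = -7 + o + 2*h (u(o, h) = -7 + ((o + h) + h) = -7 + ((h + o) + h) = -7 + (o + 2*h) = -7 + o + 2*h)
(D(5, -2)*(-45))*u(-6, -10) = ((15 + 20*5)*(-45))*(-7 - 6 + 2*(-10)) = ((15 + 100)*(-45))*(-7 - 6 - 20) = (115*(-45))*(-33) = -5175*(-33) = 170775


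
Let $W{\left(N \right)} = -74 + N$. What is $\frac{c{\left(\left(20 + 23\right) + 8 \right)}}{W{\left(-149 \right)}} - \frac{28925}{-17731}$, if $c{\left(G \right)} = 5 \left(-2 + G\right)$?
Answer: $\frac{2106180}{3954013} \approx 0.53267$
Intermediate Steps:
$c{\left(G \right)} = -10 + 5 G$
$\frac{c{\left(\left(20 + 23\right) + 8 \right)}}{W{\left(-149 \right)}} - \frac{28925}{-17731} = \frac{-10 + 5 \left(\left(20 + 23\right) + 8\right)}{-74 - 149} - \frac{28925}{-17731} = \frac{-10 + 5 \left(43 + 8\right)}{-223} - - \frac{28925}{17731} = \left(-10 + 5 \cdot 51\right) \left(- \frac{1}{223}\right) + \frac{28925}{17731} = \left(-10 + 255\right) \left(- \frac{1}{223}\right) + \frac{28925}{17731} = 245 \left(- \frac{1}{223}\right) + \frac{28925}{17731} = - \frac{245}{223} + \frac{28925}{17731} = \frac{2106180}{3954013}$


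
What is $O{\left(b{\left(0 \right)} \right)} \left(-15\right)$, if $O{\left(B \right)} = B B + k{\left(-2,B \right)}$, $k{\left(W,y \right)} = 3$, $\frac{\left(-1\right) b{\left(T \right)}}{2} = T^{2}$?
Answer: $-45$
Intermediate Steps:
$b{\left(T \right)} = - 2 T^{2}$
$O{\left(B \right)} = 3 + B^{2}$ ($O{\left(B \right)} = B B + 3 = B^{2} + 3 = 3 + B^{2}$)
$O{\left(b{\left(0 \right)} \right)} \left(-15\right) = \left(3 + \left(- 2 \cdot 0^{2}\right)^{2}\right) \left(-15\right) = \left(3 + \left(\left(-2\right) 0\right)^{2}\right) \left(-15\right) = \left(3 + 0^{2}\right) \left(-15\right) = \left(3 + 0\right) \left(-15\right) = 3 \left(-15\right) = -45$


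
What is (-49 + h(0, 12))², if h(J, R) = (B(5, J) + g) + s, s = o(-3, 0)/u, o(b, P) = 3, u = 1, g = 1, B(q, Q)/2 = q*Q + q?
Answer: 1225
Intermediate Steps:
B(q, Q) = 2*q + 2*Q*q (B(q, Q) = 2*(q*Q + q) = 2*(Q*q + q) = 2*(q + Q*q) = 2*q + 2*Q*q)
s = 3 (s = 3/1 = 3*1 = 3)
h(J, R) = 14 + 10*J (h(J, R) = (2*5*(1 + J) + 1) + 3 = ((10 + 10*J) + 1) + 3 = (11 + 10*J) + 3 = 14 + 10*J)
(-49 + h(0, 12))² = (-49 + (14 + 10*0))² = (-49 + (14 + 0))² = (-49 + 14)² = (-35)² = 1225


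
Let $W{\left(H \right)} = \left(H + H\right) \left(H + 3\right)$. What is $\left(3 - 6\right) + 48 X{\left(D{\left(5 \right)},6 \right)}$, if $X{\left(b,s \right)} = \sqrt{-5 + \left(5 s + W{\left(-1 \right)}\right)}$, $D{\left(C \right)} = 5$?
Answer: $-3 + 48 \sqrt{21} \approx 216.96$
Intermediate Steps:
$W{\left(H \right)} = 2 H \left(3 + H\right)$
$X{\left(b,s \right)} = \sqrt{-9 + 5 s}$ ($X{\left(b,s \right)} = \sqrt{-5 + \left(5 s + 2 \left(-1\right) \left(3 - 1\right)\right)} = \sqrt{-5 + \left(5 s + 2 \left(-1\right) 2\right)} = \sqrt{-5 + \left(5 s - 4\right)} = \sqrt{-5 + \left(-4 + 5 s\right)} = \sqrt{-9 + 5 s}$)
$\left(3 - 6\right) + 48 X{\left(D{\left(5 \right)},6 \right)} = \left(3 - 6\right) + 48 \sqrt{-9 + 5 \cdot 6} = \left(3 - 6\right) + 48 \sqrt{-9 + 30} = -3 + 48 \sqrt{21}$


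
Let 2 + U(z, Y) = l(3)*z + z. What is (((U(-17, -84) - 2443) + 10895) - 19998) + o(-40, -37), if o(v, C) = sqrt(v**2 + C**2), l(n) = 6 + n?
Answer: -11718 + sqrt(2969) ≈ -11664.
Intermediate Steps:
U(z, Y) = -2 + 10*z (U(z, Y) = -2 + ((6 + 3)*z + z) = -2 + (9*z + z) = -2 + 10*z)
o(v, C) = sqrt(C**2 + v**2)
(((U(-17, -84) - 2443) + 10895) - 19998) + o(-40, -37) = ((((-2 + 10*(-17)) - 2443) + 10895) - 19998) + sqrt((-37)**2 + (-40)**2) = ((((-2 - 170) - 2443) + 10895) - 19998) + sqrt(1369 + 1600) = (((-172 - 2443) + 10895) - 19998) + sqrt(2969) = ((-2615 + 10895) - 19998) + sqrt(2969) = (8280 - 19998) + sqrt(2969) = -11718 + sqrt(2969)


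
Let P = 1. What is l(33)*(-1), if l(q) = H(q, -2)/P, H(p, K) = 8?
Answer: -8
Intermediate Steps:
l(q) = 8 (l(q) = 8/1 = 8*1 = 8)
l(33)*(-1) = 8*(-1) = -8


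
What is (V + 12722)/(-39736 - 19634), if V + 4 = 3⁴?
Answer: -12799/59370 ≈ -0.21558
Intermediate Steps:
V = 77 (V = -4 + 3⁴ = -4 + 81 = 77)
(V + 12722)/(-39736 - 19634) = (77 + 12722)/(-39736 - 19634) = 12799/(-59370) = 12799*(-1/59370) = -12799/59370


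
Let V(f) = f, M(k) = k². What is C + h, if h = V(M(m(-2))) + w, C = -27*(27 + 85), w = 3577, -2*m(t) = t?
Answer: 554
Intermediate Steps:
m(t) = -t/2
C = -3024 (C = -27*112 = -3024)
h = 3578 (h = (-½*(-2))² + 3577 = 1² + 3577 = 1 + 3577 = 3578)
C + h = -3024 + 3578 = 554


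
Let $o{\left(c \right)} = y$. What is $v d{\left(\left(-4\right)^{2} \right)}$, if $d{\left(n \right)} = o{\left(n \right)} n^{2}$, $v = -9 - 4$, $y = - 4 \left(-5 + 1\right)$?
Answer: $-53248$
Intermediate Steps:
$y = 16$ ($y = \left(-4\right) \left(-4\right) = 16$)
$v = -13$ ($v = -9 - 4 = -13$)
$o{\left(c \right)} = 16$
$d{\left(n \right)} = 16 n^{2}$
$v d{\left(\left(-4\right)^{2} \right)} = - 13 \cdot 16 \left(\left(-4\right)^{2}\right)^{2} = - 13 \cdot 16 \cdot 16^{2} = - 13 \cdot 16 \cdot 256 = \left(-13\right) 4096 = -53248$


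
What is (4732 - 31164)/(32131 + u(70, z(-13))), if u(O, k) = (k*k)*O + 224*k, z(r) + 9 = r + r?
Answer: -26432/110041 ≈ -0.24020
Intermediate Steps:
z(r) = -9 + 2*r (z(r) = -9 + (r + r) = -9 + 2*r)
u(O, k) = 224*k + O*k² (u(O, k) = k²*O + 224*k = O*k² + 224*k = 224*k + O*k²)
(4732 - 31164)/(32131 + u(70, z(-13))) = (4732 - 31164)/(32131 + (-9 + 2*(-13))*(224 + 70*(-9 + 2*(-13)))) = -26432/(32131 + (-9 - 26)*(224 + 70*(-9 - 26))) = -26432/(32131 - 35*(224 + 70*(-35))) = -26432/(32131 - 35*(224 - 2450)) = -26432/(32131 - 35*(-2226)) = -26432/(32131 + 77910) = -26432/110041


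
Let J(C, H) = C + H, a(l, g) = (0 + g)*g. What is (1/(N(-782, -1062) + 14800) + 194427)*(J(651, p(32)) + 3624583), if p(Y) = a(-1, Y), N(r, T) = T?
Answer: 4842936688169383/6869 ≈ 7.0504e+11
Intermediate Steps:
a(l, g) = g**2 (a(l, g) = g*g = g**2)
p(Y) = Y**2
(1/(N(-782, -1062) + 14800) + 194427)*(J(651, p(32)) + 3624583) = (1/(-1062 + 14800) + 194427)*((651 + 32**2) + 3624583) = (1/13738 + 194427)*((651 + 1024) + 3624583) = (1/13738 + 194427)*(1675 + 3624583) = (2671038127/13738)*3626258 = 4842936688169383/6869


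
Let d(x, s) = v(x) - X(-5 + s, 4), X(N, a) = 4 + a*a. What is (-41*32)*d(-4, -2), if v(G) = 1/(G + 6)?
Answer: 25584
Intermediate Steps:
X(N, a) = 4 + a²
v(G) = 1/(6 + G)
d(x, s) = -20 + 1/(6 + x) (d(x, s) = 1/(6 + x) - (4 + 4²) = 1/(6 + x) - (4 + 16) = 1/(6 + x) - 1*20 = 1/(6 + x) - 20 = -20 + 1/(6 + x))
(-41*32)*d(-4, -2) = (-41*32)*((-119 - 20*(-4))/(6 - 4)) = -1312*(-119 + 80)/2 = -656*(-39) = -1312*(-39/2) = 25584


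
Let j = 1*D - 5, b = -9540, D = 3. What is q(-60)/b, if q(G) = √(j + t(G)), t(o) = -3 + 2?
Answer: -I*√3/9540 ≈ -0.00018156*I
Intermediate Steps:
t(o) = -1
j = -2 (j = 1*3 - 5 = 3 - 5 = -2)
q(G) = I*√3 (q(G) = √(-2 - 1) = √(-3) = I*√3)
q(-60)/b = (I*√3)/(-9540) = (I*√3)*(-1/9540) = -I*√3/9540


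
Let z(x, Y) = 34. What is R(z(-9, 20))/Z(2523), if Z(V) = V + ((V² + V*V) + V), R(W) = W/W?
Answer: 1/12736104 ≈ 7.8517e-8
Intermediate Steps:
R(W) = 1
Z(V) = 2*V + 2*V² (Z(V) = V + ((V² + V²) + V) = V + (2*V² + V) = V + (V + 2*V²) = 2*V + 2*V²)
R(z(-9, 20))/Z(2523) = 1/(2*2523*(1 + 2523)) = 1/(2*2523*2524) = 1/12736104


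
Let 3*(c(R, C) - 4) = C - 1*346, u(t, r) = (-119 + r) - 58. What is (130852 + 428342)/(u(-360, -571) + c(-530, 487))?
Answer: -559194/697 ≈ -802.29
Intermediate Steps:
u(t, r) = -177 + r
c(R, C) = -334/3 + C/3 (c(R, C) = 4 + (C - 1*346)/3 = 4 + (C - 346)/3 = 4 + (-346 + C)/3 = 4 + (-346/3 + C/3) = -334/3 + C/3)
(130852 + 428342)/(u(-360, -571) + c(-530, 487)) = (130852 + 428342)/((-177 - 571) + (-334/3 + (⅓)*487)) = 559194/(-748 + (-334/3 + 487/3)) = 559194/(-748 + 51) = 559194/(-697) = 559194*(-1/697) = -559194/697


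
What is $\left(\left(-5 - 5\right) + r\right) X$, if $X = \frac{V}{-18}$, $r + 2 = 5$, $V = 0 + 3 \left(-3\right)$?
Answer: $- \frac{7}{2} \approx -3.5$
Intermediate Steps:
$V = -9$ ($V = 0 - 9 = -9$)
$r = 3$ ($r = -2 + 5 = 3$)
$X = \frac{1}{2}$ ($X = - \frac{9}{-18} = \left(-9\right) \left(- \frac{1}{18}\right) = \frac{1}{2} \approx 0.5$)
$\left(\left(-5 - 5\right) + r\right) X = \left(\left(-5 - 5\right) + 3\right) \frac{1}{2} = \left(-10 + 3\right) \frac{1}{2} = \left(-7\right) \frac{1}{2} = - \frac{7}{2}$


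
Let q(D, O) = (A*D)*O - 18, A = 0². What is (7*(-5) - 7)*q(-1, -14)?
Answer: 756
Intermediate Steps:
A = 0
q(D, O) = -18 (q(D, O) = (0*D)*O - 18 = 0*O - 18 = 0 - 18 = -18)
(7*(-5) - 7)*q(-1, -14) = (7*(-5) - 7)*(-18) = (-35 - 7)*(-18) = -42*(-18) = 756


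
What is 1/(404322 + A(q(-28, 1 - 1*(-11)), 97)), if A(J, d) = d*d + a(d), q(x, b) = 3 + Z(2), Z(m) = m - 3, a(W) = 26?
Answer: 1/413757 ≈ 2.4169e-6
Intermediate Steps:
Z(m) = -3 + m
q(x, b) = 2 (q(x, b) = 3 + (-3 + 2) = 3 - 1 = 2)
A(J, d) = 26 + d² (A(J, d) = d*d + 26 = d² + 26 = 26 + d²)
1/(404322 + A(q(-28, 1 - 1*(-11)), 97)) = 1/(404322 + (26 + 97²)) = 1/(404322 + (26 + 9409)) = 1/(404322 + 9435) = 1/413757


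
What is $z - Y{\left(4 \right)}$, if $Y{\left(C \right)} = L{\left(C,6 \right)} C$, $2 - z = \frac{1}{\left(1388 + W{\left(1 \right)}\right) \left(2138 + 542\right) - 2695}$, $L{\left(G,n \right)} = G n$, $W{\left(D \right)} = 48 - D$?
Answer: $- \frac{361251871}{3843105} \approx -94.0$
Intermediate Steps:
$z = \frac{7686209}{3843105}$ ($z = 2 - \frac{1}{\left(1388 + \left(48 - 1\right)\right) \left(2138 + 542\right) - 2695} = 2 - \frac{1}{\left(1388 + \left(48 - 1\right)\right) 2680 - 2695} = 2 - \frac{1}{\left(1388 + 47\right) 2680 - 2695} = 2 - \frac{1}{1435 \cdot 2680 - 2695} = 2 - \frac{1}{3845800 - 2695} = 2 - \frac{1}{3843105} = \frac{7686209}{3843105} \approx 2.0$)
$Y{\left(C \right)} = 6 C^{2}$ ($Y{\left(C \right)} = C 6 C = 6 C C = 6 C^{2}$)
$z - Y{\left(4 \right)} = \frac{7686209}{3843105} - 6 \cdot 4^{2} = \frac{7686209}{3843105} - 6 \cdot 16 = \frac{7686209}{3843105} - 96 = - \frac{361251871}{3843105}$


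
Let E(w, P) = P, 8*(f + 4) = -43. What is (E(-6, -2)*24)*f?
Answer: 450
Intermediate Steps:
f = -75/8 (f = -4 + (⅛)*(-43) = -4 - 43/8 = -75/8 ≈ -9.3750)
(E(-6, -2)*24)*f = -2*24*(-75/8) = -48*(-75/8) = 450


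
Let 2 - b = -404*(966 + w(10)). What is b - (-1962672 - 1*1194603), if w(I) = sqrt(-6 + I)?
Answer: 3548349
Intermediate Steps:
b = 391074 (b = 2 - (-404)*(966 + sqrt(-6 + 10)) = 2 - (-404)*(966 + sqrt(4)) = 2 - (-404)*(966 + 2) = 2 - (-404)*968 = 2 - 1*(-391072) = 2 + 391072 = 391074)
b - (-1962672 - 1*1194603) = 391074 - (-1962672 - 1*1194603) = 391074 - (-1962672 - 1194603) = 391074 - 1*(-3157275) = 391074 + 3157275 = 3548349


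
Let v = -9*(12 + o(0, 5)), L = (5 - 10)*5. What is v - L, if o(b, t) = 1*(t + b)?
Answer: -128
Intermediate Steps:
o(b, t) = b + t (o(b, t) = 1*(b + t) = b + t)
L = -25 (L = -5*5 = -25)
v = -153 (v = -9*(12 + (0 + 5)) = -9*(12 + 5) = -9*17 = -153)
v - L = -153 - 1*(-25) = -153 + 25 = -128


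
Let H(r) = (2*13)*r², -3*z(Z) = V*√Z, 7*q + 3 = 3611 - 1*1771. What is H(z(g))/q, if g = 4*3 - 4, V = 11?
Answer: 16016/1503 ≈ 10.656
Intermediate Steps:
g = 8 (g = 12 - 4 = 8)
q = 1837/7 (q = -3/7 + (3611 - 1*1771)/7 = -3/7 + (3611 - 1771)/7 = -3/7 + (⅐)*1840 = -3/7 + 1840/7 = 1837/7 ≈ 262.43)
z(Z) = -11*√Z/3
H(r) = 26*r²
H(z(g))/q = (26*(-22*√2/3)²)/(1837/7) = (26*(-22*√2/3)²)*(7/1837) = (26*(968/9))*(7/1837) = (25168/9)*(7/1837) = 16016/1503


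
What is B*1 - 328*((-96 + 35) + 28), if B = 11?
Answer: 10835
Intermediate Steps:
B*1 - 328*((-96 + 35) + 28) = 11*1 - 328*((-96 + 35) + 28) = 11 - 328*(-61 + 28) = 11 - 328*(-33) = 11 + 10824 = 10835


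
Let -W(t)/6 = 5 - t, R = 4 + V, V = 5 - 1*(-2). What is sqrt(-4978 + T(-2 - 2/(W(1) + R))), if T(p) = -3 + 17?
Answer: 2*I*sqrt(1241) ≈ 70.456*I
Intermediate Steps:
V = 7 (V = 5 + 2 = 7)
R = 11 (R = 4 + 7 = 11)
W(t) = -30 + 6*t (W(t) = -6*(5 - t) = -30 + 6*t)
T(p) = 14
sqrt(-4978 + T(-2 - 2/(W(1) + R))) = sqrt(-4978 + 14) = sqrt(-4964) = 2*I*sqrt(1241)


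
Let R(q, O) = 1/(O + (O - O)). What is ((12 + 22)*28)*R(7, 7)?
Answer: 136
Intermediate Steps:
R(q, O) = 1/O (R(q, O) = 1/(O + 0) = 1/O)
((12 + 22)*28)*R(7, 7) = ((12 + 22)*28)/7 = (34*28)*(⅐) = 952*(⅐) = 136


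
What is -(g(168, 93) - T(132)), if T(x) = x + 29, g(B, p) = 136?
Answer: 25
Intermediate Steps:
T(x) = 29 + x
-(g(168, 93) - T(132)) = -(136 - (29 + 132)) = -(136 - 1*161) = -(136 - 161) = -1*(-25) = 25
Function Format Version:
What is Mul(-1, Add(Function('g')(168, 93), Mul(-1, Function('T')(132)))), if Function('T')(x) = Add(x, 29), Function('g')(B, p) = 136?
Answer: 25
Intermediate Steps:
Function('T')(x) = Add(29, x)
Mul(-1, Add(Function('g')(168, 93), Mul(-1, Function('T')(132)))) = Mul(-1, Add(136, Mul(-1, Add(29, 132)))) = Mul(-1, Add(136, Mul(-1, 161))) = Mul(-1, Add(136, -161)) = Mul(-1, -25) = 25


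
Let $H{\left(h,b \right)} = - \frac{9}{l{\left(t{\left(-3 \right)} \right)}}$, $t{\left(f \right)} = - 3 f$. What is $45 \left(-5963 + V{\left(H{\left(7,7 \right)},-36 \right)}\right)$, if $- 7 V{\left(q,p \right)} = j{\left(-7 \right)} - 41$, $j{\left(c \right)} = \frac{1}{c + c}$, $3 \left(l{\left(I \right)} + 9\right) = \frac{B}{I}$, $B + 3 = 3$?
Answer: $- \frac{26270955}{98} \approx -2.6807 \cdot 10^{5}$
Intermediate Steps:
$B = 0$ ($B = -3 + 3 = 0$)
$l{\left(I \right)} = -9$ ($l{\left(I \right)} = -9 + \frac{0 \frac{1}{I}}{3} = -9 + \frac{1}{3} \cdot 0 = -9 + 0 = -9$)
$j{\left(c \right)} = \frac{1}{2 c}$
$H{\left(h,b \right)} = 1$ ($H{\left(h,b \right)} = - \frac{9}{-9} = \left(-9\right) \left(- \frac{1}{9}\right) = 1$)
$V{\left(q,p \right)} = \frac{575}{98}$ ($V{\left(q,p \right)} = - \frac{\frac{1}{2 \left(-7\right)} - 41}{7} = - \frac{\frac{1}{2} \left(- \frac{1}{7}\right) - 41}{7} = - \frac{- \frac{1}{14} - 41}{7} = \left(- \frac{1}{7}\right) \left(- \frac{575}{14}\right) = \frac{575}{98}$)
$45 \left(-5963 + V{\left(H{\left(7,7 \right)},-36 \right)}\right) = 45 \left(-5963 + \frac{575}{98}\right) = 45 \left(- \frac{583799}{98}\right) = - \frac{26270955}{98}$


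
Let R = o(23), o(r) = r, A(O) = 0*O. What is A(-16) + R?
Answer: 23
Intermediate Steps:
A(O) = 0
R = 23
A(-16) + R = 0 + 23 = 23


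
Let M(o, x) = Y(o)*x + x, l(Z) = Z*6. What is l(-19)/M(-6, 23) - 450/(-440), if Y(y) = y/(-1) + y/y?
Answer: 102/253 ≈ 0.40316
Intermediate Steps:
l(Z) = 6*Z
Y(y) = 1 - y (Y(y) = y*(-1) + 1 = -y + 1 = 1 - y)
M(o, x) = x + x*(1 - o) (M(o, x) = (1 - o)*x + x = x*(1 - o) + x = x + x*(1 - o))
l(-19)/M(-6, 23) - 450/(-440) = (6*(-19))/((23*(2 - 1*(-6)))) - 450/(-440) = -114*1/(23*(2 + 6)) - 450*(-1/440) = -114/(23*8) + 45/44 = -114/184 + 45/44 = -114*1/184 + 45/44 = -57/92 + 45/44 = 102/253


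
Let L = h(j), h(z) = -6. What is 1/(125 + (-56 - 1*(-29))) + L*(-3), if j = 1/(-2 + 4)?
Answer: 1765/98 ≈ 18.010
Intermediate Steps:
j = ½ (j = 1/2 = ½ ≈ 0.50000)
L = -6
1/(125 + (-56 - 1*(-29))) + L*(-3) = 1/(125 + (-56 - 1*(-29))) - 6*(-3) = 1/(125 + (-56 + 29)) + 18 = 1/(125 - 27) + 18 = 1/98 + 18 = 1765/98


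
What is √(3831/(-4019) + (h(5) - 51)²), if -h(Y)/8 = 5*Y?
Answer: 2*√254399874643/4019 ≈ 251.00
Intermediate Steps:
h(Y) = -40*Y
√(3831/(-4019) + (h(5) - 51)²) = √(3831/(-4019) + (-40*5 - 51)²) = √(3831*(-1/4019) + (-200 - 51)²) = √(-3831/4019 + (-251)²) = √(-3831/4019 + 63001) = √(253197188/4019) = 2*√254399874643/4019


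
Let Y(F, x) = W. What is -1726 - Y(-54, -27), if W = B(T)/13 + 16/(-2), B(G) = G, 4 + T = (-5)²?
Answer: -22355/13 ≈ -1719.6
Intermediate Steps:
T = 21 (T = -4 + (-5)² = -4 + 25 = 21)
W = -83/13 (W = 21/13 + 16/(-2) = 21*(1/13) + 16*(-½) = 21/13 - 8 = -83/13 ≈ -6.3846)
Y(F, x) = -83/13
-1726 - Y(-54, -27) = -1726 - 1*(-83/13) = -1726 + 83/13 = -22355/13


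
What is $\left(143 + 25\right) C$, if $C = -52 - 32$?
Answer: $-14112$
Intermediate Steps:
$C = -84$
$\left(143 + 25\right) C = \left(143 + 25\right) \left(-84\right) = 168 \left(-84\right) = -14112$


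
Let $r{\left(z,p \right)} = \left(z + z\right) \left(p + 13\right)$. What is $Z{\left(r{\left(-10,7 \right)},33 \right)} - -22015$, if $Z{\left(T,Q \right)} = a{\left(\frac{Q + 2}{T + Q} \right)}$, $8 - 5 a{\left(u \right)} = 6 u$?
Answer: $\frac{40400671}{1835} \approx 22017.0$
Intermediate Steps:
$a{\left(u \right)} = \frac{8}{5} - \frac{6 u}{5}$
$r{\left(z,p \right)} = 2 z \left(13 + p\right)$
$Z{\left(T,Q \right)} = \frac{8}{5} - \frac{6 \left(2 + Q\right)}{5 \left(Q + T\right)}$ ($Z{\left(T,Q \right)} = \frac{8}{5} - \frac{6 \frac{Q + 2}{T + Q}}{5} = \frac{8}{5} - \frac{6 \frac{2 + Q}{Q + T}}{5} = \frac{8}{5} - \frac{6 \left(2 + Q\right)}{5 \left(Q + T\right)}$)
$Z{\left(r{\left(-10,7 \right)},33 \right)} - -22015 = \frac{2 \left(-6 + 33 + 4 \cdot 2 \left(-10\right) \left(13 + 7\right)\right)}{5 \left(33 + 2 \left(-10\right) \left(13 + 7\right)\right)} - -22015 = \frac{2 \left(-6 + 33 + 4 \cdot 2 \left(-10\right) 20\right)}{5 \left(33 + 2 \left(-10\right) 20\right)} + 22015 = \frac{2 \left(-6 + 33 + 4 \left(-400\right)\right)}{5 \left(33 - 400\right)} + 22015 = \frac{2 \left(-6 + 33 - 1600\right)}{5 \left(-367\right)} + 22015 = \frac{2}{5} \left(- \frac{1}{367}\right) \left(-1573\right) + 22015 = \frac{3146}{1835} + 22015 = \frac{40400671}{1835}$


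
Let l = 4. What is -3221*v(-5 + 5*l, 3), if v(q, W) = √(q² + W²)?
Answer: -9663*√26 ≈ -49272.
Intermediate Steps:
v(q, W) = √(W² + q²)
-3221*v(-5 + 5*l, 3) = -3221*√(3² + (-5 + 5*4)²) = -3221*√(9 + (-5 + 20)²) = -3221*√(9 + 15²) = -3221*√(9 + 225) = -9663*√26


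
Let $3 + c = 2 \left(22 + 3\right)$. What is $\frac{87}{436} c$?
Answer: $\frac{4089}{436} \approx 9.3784$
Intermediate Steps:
$c = 47$ ($c = -3 + 2 \left(22 + 3\right) = -3 + 2 \cdot 25 = -3 + 50 = 47$)
$\frac{87}{436} c = \frac{87}{436} \cdot 47 = \frac{4089}{436}$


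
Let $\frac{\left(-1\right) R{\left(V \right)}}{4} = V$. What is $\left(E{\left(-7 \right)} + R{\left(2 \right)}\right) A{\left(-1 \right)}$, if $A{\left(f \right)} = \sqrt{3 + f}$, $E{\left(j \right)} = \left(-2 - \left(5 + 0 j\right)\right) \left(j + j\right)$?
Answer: $90 \sqrt{2} \approx 127.28$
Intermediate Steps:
$E{\left(j \right)} = - 14 j$ ($E{\left(j \right)} = \left(-2 + \left(0 - 5\right)\right) 2 j = \left(-2 - 5\right) 2 j = - 7 \cdot 2 j = - 14 j$)
$R{\left(V \right)} = - 4 V$
$\left(E{\left(-7 \right)} + R{\left(2 \right)}\right) A{\left(-1 \right)} = \left(\left(-14\right) \left(-7\right) - 8\right) \sqrt{3 - 1} = \left(98 - 8\right) \sqrt{2} = 90 \sqrt{2}$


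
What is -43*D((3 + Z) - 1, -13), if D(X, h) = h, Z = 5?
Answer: 559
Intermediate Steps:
-43*D((3 + Z) - 1, -13) = -43*(-13) = 559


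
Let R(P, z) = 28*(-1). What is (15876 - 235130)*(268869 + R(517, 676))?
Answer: -58944464614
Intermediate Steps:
R(P, z) = -28
(15876 - 235130)*(268869 + R(517, 676)) = (15876 - 235130)*(268869 - 28) = -219254*268841 = -58944464614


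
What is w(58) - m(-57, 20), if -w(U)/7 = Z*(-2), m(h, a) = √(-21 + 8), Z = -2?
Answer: -28 - I*√13 ≈ -28.0 - 3.6056*I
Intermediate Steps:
m(h, a) = I*√13 (m(h, a) = √(-13) = I*√13)
w(U) = -28 (w(U) = -(-14)*(-2) = -7*4 = -28)
w(58) - m(-57, 20) = -28 - I*√13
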